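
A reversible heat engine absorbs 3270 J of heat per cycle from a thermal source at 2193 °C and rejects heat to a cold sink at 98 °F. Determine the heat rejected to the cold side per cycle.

T_H = 2193 °C → 2193 + 273.15 = 2466.15 K.
T_C = 98 °F → (98 − 32) × 5/9 = 36.67 °C = 309.82 K.
For a reversible engine, η = 1 − T_C/T_H = 1 − 309.82/2466.15 = 0.8744.
For a reversible cycle Q_C/Q_H = T_C/T_H, so Q_C = 3270 × 309.82/2466.15 = 410.8 J.

Q_C ≈ 410.8 J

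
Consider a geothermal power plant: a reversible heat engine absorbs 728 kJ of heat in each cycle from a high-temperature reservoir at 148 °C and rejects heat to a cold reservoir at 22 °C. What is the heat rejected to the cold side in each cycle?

T_H = 148 °C → 148 + 273.15 = 421.15 K.
T_C = 22 °C → 22 + 273.15 = 295.15 K.
η_rev = 1 − T_C/T_H = 1 − 295.15/421.15 = 0.2992.
For a reversible cycle Q_C/Q_H = T_C/T_H, so Q_C = 728 × 295.15/421.15 = 510 kJ.

Q_C ≈ 510 kJ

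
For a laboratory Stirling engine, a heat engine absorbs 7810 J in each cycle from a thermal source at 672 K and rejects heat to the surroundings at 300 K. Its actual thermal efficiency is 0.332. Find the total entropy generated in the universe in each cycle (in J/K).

W = η·Q_H = 0.332 × 7810 = 2593 J, so Q_C = Q_H − W = 5217 J.
The hot reservoir loses entropy Q_H/T_H = 7810/672.00 = 11.62 J/K; the cold reservoir gains Q_C/T_C = 5217/300.00 = 17.39 J/K.
ΔS_univ = −Q_H/T_H + Q_C/T_C = 5.77 J/K (> 0, since η = 0.332 < η_Carnot = 0.554).

ΔS_univ ≈ 5.77 J/K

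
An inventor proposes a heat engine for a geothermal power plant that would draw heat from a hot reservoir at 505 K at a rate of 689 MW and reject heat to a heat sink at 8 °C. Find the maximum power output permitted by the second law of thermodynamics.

T_C = 8 °C → 8 + 273.15 = 281.15 K.
By the Carnot theorem, η_max = 1 − T_C/T_H = 1 − 281.15/505.00 = 0.4433.
W_max = η_max · Q_H = 0.4433 × 689 = 305 MW.

Ẇ_max ≈ 305 MW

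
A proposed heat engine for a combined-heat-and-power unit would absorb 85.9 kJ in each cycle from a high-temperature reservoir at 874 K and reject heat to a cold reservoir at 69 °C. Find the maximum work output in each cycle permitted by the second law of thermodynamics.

T_C = 69 °C → 69 + 273.15 = 342.15 K.
No engine can exceed the Carnot limit: η_max = 1 − T_C/T_H = 1 − 342.15/874.00 = 0.6085.
W_max = η_max · Q_H = 0.6085 × 85.9 = 52.3 kJ.

W_max ≈ 52.3 kJ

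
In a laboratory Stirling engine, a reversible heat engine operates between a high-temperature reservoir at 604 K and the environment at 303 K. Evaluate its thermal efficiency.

η ≈ 0.4983

η_rev = 1 − T_C/T_H = 1 − 303.00/604.00 = 0.4983.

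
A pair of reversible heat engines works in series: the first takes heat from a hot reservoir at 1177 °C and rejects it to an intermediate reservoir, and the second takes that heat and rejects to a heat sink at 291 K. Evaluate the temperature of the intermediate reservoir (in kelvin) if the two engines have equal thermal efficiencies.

T_H = 1177 °C → 1177 + 273.15 = 1450.15 K.
Equal efficiencies require 1 − T_m/T_H = 1 − T_C/T_m, i.e. T_m/T_H = T_C/T_m, so T_m = √(T_H·T_C) = √(1450.15 × 291.00) = 650 K.

T_m ≈ 650 K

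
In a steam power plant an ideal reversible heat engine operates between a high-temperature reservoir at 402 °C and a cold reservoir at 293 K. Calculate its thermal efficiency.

η ≈ 0.566

T_H = 402 °C → 402 + 273.15 = 675.15 K.
For a reversible engine, η = 1 − T_C/T_H = 1 − 293.00/675.15 = 0.566.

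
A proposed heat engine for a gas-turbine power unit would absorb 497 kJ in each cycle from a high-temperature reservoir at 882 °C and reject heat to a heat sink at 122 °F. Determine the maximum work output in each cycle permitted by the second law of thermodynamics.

T_H = 882 °C → 882 + 273.15 = 1155.15 K.
T_C = 122 °F → (122 − 32) × 5/9 = 50.00 °C = 323.15 K.
The second-law ceiling is the Carnot efficiency, η_max = 1 − T_C/T_H = 1 − 323.15/1155.15 = 0.7203.
W_max = η_max · Q_H = 0.7203 × 497 = 358 kJ.

W_max ≈ 358 kJ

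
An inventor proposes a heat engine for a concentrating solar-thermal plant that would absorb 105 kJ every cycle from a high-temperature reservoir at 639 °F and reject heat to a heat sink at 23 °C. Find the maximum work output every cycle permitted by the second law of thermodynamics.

T_H = 639 °F → (639 − 32) × 5/9 = 337.22 °C = 610.37 K.
T_C = 23 °C → 23 + 273.15 = 296.15 K.
No engine can exceed the Carnot limit: η_max = 1 − T_C/T_H = 1 − 296.15/610.37 = 0.5148.
W_max = η_max · Q_H = 0.5148 × 105 = 54.1 kJ.

W_max ≈ 54.1 kJ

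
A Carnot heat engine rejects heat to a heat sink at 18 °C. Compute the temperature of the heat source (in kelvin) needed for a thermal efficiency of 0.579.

T_C = 18 °C → 18 + 273.15 = 291.15 K.
From η = 1 − T_C/T_H, solving for T_H gives T_H = T_C/(1 − η) = 291.15/(1 − 0.579) = 692 K.

T_H ≈ 692 K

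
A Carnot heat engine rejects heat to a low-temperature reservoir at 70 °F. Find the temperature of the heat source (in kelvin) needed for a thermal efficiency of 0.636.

T_C = 70 °F → (70 − 32) × 5/9 = 21.11 °C = 294.26 K.
From η = 1 − T_C/T_H, solving for T_H gives T_H = T_C/(1 − η) = 294.26/(1 − 0.636) = 808 K.

T_H ≈ 808 K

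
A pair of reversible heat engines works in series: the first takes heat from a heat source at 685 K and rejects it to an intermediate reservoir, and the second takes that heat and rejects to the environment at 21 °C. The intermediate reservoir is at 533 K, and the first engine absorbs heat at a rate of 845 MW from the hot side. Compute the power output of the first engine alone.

T_C = 21 °C → 21 + 273.15 = 294.15 K.
First-stage efficiency η₁ = 1 − T_m/T_H = 1 − 533.00/685.00 = 0.2219.
W₁ = η₁·Q_H = 0.2219 × 845 = 187.5 MW.

Ẇ₁ ≈ 187.5 MW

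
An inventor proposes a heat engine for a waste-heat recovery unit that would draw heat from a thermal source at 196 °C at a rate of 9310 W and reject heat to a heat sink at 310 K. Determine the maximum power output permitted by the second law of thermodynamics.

Ẇ_max ≈ 3160 W

T_H = 196 °C → 196 + 273.15 = 469.15 K.
The second-law ceiling is the Carnot efficiency, η_max = 1 − T_C/T_H = 1 − 310.00/469.15 = 0.3392.
W_max = η_max · Q_H = 0.3392 × 9310 = 3160 W.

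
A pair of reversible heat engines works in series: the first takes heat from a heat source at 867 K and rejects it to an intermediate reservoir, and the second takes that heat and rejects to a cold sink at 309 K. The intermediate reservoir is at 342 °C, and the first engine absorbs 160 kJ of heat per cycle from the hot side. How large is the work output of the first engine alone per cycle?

T_m = 342 °C → 342 + 273.15 = 615.15 K.
First-stage efficiency η₁ = 1 − T_m/T_H = 1 − 615.15/867.00 = 0.2905.
W₁ = η₁·Q_H = 0.2905 × 160 = 46.5 kJ.

W₁ ≈ 46.5 kJ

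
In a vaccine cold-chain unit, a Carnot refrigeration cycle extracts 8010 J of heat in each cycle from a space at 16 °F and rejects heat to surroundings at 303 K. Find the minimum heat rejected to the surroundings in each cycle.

T_C = 16 °F → (16 − 32) × 5/9 = -8.89 °C = 264.26 K.
For a reversible cycle Q_H/Q_C = T_H/T_C, so Q_H = Q_C·T_H/T_C = 8010 × 303.00/264.26 = 9180 J.

Q_H ≈ 9180 J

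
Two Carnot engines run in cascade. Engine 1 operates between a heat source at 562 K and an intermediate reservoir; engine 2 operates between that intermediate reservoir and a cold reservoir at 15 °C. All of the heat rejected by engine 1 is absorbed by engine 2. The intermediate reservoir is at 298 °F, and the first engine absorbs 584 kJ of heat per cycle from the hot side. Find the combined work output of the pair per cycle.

T_C = 15 °C → 15 + 273.15 = 288.15 K.
Two reversible stages in series are equivalent to a single Carnot engine between T_H and T_C, so η_total = 1 − T_C/T_H = 1 − 288.15/562.00 = 0.4873.
W_total = η_total · Q_H = 0.4873 × 584 = 284.6 kJ.

W_total ≈ 284.6 kJ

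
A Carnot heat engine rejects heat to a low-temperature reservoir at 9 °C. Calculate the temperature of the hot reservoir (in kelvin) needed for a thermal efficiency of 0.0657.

T_C = 9 °C → 9 + 273.15 = 282.15 K.
From η = 1 − T_C/T_H, solving for T_H gives T_H = T_C/(1 − η) = 282.15/(1 − 0.0657) = 302.0 K.

T_H ≈ 302.0 K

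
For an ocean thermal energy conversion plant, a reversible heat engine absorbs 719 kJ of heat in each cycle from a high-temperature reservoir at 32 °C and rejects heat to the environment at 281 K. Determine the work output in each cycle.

W ≈ 56.90 kJ

T_H = 32 °C → 32 + 273.15 = 305.15 K.
For a reversible engine, η = 1 − T_C/T_H = 1 − 281.00/305.15 = 0.0791.
W = η·Q_H = 0.0791 × 719 = 56.90 kJ.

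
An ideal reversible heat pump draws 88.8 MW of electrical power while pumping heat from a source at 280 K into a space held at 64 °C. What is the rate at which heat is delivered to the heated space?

T_H = 64 °C → 64 + 273.15 = 337.15 K.
For a reversible heat pump, COP_HP = T_H/(T_H − T_C) = 337.15/57.15 = 5.8994.
Q_H = COP_HP · W = 5.8994 × 88.8 = 524 MW.

Q̇_H ≈ 524 MW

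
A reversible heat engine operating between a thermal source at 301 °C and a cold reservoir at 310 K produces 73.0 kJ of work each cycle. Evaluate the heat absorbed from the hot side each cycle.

T_H = 301 °C → 301 + 273.15 = 574.15 K.
Carnot efficiency: η = 1 − T_C/T_H = 1 − 310.00/574.15 = 0.4601.
Q_H = W/η = 73.0/0.4601 = 159 kJ.

Q_H ≈ 159 kJ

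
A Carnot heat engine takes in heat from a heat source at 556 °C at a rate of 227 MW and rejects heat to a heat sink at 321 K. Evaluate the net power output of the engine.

Ẇ ≈ 139 MW

T_H = 556 °C → 556 + 273.15 = 829.15 K.
Since the cycle is reversible, η = 1 − T_C/T_H = 1 − 321.00/829.15 = 0.6129.
W = η·Q_H = 0.6129 × 227 = 139 MW.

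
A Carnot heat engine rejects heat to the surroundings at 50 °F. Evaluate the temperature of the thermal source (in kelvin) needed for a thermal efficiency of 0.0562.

T_H ≈ 300.0 K

T_C = 50 °F → (50 − 32) × 5/9 = 10.00 °C = 283.15 K.
From η = 1 − T_C/T_H, solving for T_H gives T_H = T_C/(1 − η) = 283.15/(1 − 0.0562) = 300.0 K.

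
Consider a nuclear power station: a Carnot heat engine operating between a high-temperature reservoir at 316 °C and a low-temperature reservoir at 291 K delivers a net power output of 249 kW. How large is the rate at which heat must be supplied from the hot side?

Q̇_H ≈ 492 kW

T_H = 316 °C → 316 + 273.15 = 589.15 K.
Since the cycle is reversible, η = 1 − T_C/T_H = 1 − 291.00/589.15 = 0.5061.
Q_H = W/η = 249/0.5061 = 492 kW.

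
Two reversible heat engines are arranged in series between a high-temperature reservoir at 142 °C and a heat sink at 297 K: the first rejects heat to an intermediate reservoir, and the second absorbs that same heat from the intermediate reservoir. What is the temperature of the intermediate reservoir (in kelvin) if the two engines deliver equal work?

T_m ≈ 356 K

T_H = 142 °C → 142 + 273.15 = 415.15 K.
For reversible stages Q_m = Q_H·(T_m/T_H). Setting W₁ = Q_H(1 − T_m/T_H) equal to W₂ = Q_m(1 − T_C/T_m) = Q_H·(T_m − T_C)/T_H gives T_H − T_m = T_m − T_C, so T_m = (T_H + T_C)/2 = (415.15 + 297.00)/2 = 356 K.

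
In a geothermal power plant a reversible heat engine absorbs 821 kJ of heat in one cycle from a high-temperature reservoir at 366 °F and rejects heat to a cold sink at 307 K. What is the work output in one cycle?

T_H = 366 °F → (366 − 32) × 5/9 = 185.56 °C = 458.71 K.
Since the cycle is reversible, η = 1 − T_C/T_H = 1 − 307.00/458.71 = 0.3307.
W = η·Q_H = 0.3307 × 821 = 272 kJ.

W ≈ 272 kJ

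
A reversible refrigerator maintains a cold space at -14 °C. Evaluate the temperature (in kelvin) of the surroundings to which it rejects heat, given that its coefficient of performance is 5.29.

T_C = -14 °C → -14 + 273.15 = 259.15 K.
COP_R = T_C/(T_H − T_C) ⇒ T_H = T_C·(1 + 1/COP_R) = 259.15 × (1 + 1/5.29) = 308 K.

T_H ≈ 308 K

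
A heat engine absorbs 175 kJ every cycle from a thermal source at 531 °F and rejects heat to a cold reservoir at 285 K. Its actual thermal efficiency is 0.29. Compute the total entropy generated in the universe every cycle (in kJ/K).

T_H = 531 °F → (531 − 32) × 5/9 = 277.22 °C = 550.37 K.
W = η·Q_H = 0.29 × 175 = 50.75 kJ, so Q_C = Q_H − W = 124.2 kJ.
Reservoir entropy changes: ΔS_H = −Q_H/T_H = −175/550.37 = -0.3180 kJ/K and ΔS_C = +Q_C/T_C = 124.2/285.00 = 0.4360 kJ/K.
ΔS_univ = −Q_H/T_H + Q_C/T_C = 0.118 kJ/K (> 0, since η = 0.29 < η_Carnot = 0.482).

ΔS_univ ≈ 0.118 kJ/K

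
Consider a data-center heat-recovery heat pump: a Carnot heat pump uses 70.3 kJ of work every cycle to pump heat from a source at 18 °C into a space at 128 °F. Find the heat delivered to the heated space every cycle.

Q_H ≈ 649.6 kJ

T_H = 128 °F → (128 − 32) × 5/9 = 53.33 °C = 326.48 K.
T_C = 18 °C → 18 + 273.15 = 291.15 K.
For a reversible heat pump, COP_HP = T_H/(T_H − T_C) = 326.48/35.33 = 9.2401.
Q_H = COP_HP · W = 9.2401 × 70.3 = 649.6 kJ.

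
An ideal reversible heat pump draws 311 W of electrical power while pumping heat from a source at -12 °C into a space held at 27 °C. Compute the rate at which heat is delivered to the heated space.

T_H = 27 °C → 27 + 273.15 = 300.15 K.
T_C = -12 °C → -12 + 273.15 = 261.15 K.
COP_HP = T_H/(T_H − T_C) = 300.15/39.00 = 7.6962.
Q_H = COP_HP · W = 7.6962 × 311 = 2394 W.

Q̇_H ≈ 2394 W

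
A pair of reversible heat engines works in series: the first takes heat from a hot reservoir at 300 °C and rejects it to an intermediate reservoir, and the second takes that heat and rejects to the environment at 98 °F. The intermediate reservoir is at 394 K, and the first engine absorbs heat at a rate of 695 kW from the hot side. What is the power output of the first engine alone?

T_H = 300 °C → 300 + 273.15 = 573.15 K.
T_C = 98 °F → (98 − 32) × 5/9 = 36.67 °C = 309.82 K.
First-stage efficiency η₁ = 1 − T_m/T_H = 1 − 394.00/573.15 = 0.3126.
W₁ = η₁·Q_H = 0.3126 × 695 = 217.2 kW.

Ẇ₁ ≈ 217.2 kW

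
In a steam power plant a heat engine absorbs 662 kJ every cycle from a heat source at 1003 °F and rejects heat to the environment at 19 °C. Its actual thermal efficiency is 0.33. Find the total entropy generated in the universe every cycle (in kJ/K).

ΔS_univ ≈ 0.704 kJ/K

T_H = 1003 °F → (1003 − 32) × 5/9 = 539.44 °C = 812.59 K.
T_C = 19 °C → 19 + 273.15 = 292.15 K.
W = η·Q_H = 0.33 × 662 = 218.5 kJ, so Q_C = Q_H − W = 443.5 kJ.
The hot reservoir loses entropy Q_H/T_H = 662/812.59 = 0.8147 kJ/K; the cold reservoir gains Q_C/T_C = 443.5/292.15 = 1.518 kJ/K.
ΔS_univ = −Q_H/T_H + Q_C/T_C = 0.704 kJ/K (> 0, since η = 0.33 < η_Carnot = 0.640).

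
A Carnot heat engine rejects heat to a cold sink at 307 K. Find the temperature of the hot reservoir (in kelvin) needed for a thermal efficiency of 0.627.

From η = 1 − T_C/T_H, solving for T_H gives T_H = T_C/(1 − η) = 307.00/(1 − 0.627) = 823.1 K.

T_H ≈ 823.1 K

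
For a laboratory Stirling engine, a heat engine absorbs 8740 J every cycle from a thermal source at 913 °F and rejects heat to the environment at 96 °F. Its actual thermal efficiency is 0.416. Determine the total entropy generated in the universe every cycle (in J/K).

ΔS_univ ≈ 5.07 J/K

T_H = 913 °F → (913 − 32) × 5/9 = 489.44 °C = 762.59 K.
T_C = 96 °F → (96 − 32) × 5/9 = 35.56 °C = 308.71 K.
W = η·Q_H = 0.416 × 8740 = 3636 J, so Q_C = Q_H − W = 5104 J.
The hot reservoir loses entropy Q_H/T_H = 8740/762.59 = 11.46 J/K; the cold reservoir gains Q_C/T_C = 5104/308.71 = 16.53 J/K.
ΔS_univ = −Q_H/T_H + Q_C/T_C = 5.07 J/K (> 0, since η = 0.416 < η_Carnot = 0.595).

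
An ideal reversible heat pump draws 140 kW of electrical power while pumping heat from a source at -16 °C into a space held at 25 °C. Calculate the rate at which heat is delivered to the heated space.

Q̇_H ≈ 1018 kW

T_H = 25 °C → 25 + 273.15 = 298.15 K.
T_C = -16 °C → -16 + 273.15 = 257.15 K.
COP_HP = T_H/(T_H − T_C) = 298.15/41.00 = 7.2720.
Q_H = COP_HP · W = 7.2720 × 140 = 1018 kW.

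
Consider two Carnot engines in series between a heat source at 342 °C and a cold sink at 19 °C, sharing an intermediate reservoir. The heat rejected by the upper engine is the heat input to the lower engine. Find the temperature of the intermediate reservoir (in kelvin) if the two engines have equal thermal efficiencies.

T_H = 342 °C → 342 + 273.15 = 615.15 K.
T_C = 19 °C → 19 + 273.15 = 292.15 K.
Equal efficiencies require 1 − T_m/T_H = 1 − T_C/T_m, i.e. T_m/T_H = T_C/T_m, so T_m = √(T_H·T_C) = √(615.15 × 292.15) = 424 K.

T_m ≈ 424 K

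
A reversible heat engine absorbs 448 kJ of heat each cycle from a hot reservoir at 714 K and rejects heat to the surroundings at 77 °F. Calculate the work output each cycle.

T_C = 77 °F → (77 − 32) × 5/9 = 25.00 °C = 298.15 K.
For a reversible engine, η = 1 − T_C/T_H = 1 − 298.15/714.00 = 0.5824.
W = η·Q_H = 0.5824 × 448 = 261 kJ.

W ≈ 261 kJ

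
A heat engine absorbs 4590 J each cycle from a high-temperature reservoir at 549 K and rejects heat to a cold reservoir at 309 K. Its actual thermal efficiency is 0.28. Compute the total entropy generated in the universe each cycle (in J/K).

W = η·Q_H = 0.28 × 4590 = 1285 J, so Q_C = Q_H − W = 3305 J.
Entropy balance on the reservoirs: −Q_H/T_H = -8.361 J/K, +Q_C/T_C = 10.70 J/K.
ΔS_univ = −Q_H/T_H + Q_C/T_C = 2.33 J/K (> 0, since η = 0.28 < η_Carnot = 0.437).

ΔS_univ ≈ 2.33 J/K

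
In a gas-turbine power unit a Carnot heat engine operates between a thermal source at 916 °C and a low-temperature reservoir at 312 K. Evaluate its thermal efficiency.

η ≈ 0.738

T_H = 916 °C → 916 + 273.15 = 1189.15 K.
For a reversible engine, η = 1 − T_C/T_H = 1 − 312.00/1189.15 = 0.738.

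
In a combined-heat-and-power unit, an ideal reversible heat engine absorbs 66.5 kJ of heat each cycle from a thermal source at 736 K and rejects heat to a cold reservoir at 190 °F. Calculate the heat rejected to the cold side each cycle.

Q_C ≈ 32.6 kJ

T_C = 190 °F → (190 − 32) × 5/9 = 87.78 °C = 360.93 K.
Since the cycle is reversible, η = 1 − T_C/T_H = 1 − 360.93/736.00 = 0.5096.
For a reversible cycle Q_C/Q_H = T_C/T_H, so Q_C = 66.5 × 360.93/736.00 = 32.6 kJ.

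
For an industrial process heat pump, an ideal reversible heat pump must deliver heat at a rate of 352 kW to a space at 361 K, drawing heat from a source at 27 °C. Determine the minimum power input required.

Ẇ_in ≈ 59.3 kW

T_C = 27 °C → 27 + 273.15 = 300.15 K.
Reversible heating COP: COP_HP = T_H/(T_H − T_C) = 361.00/60.85 = 5.9326.
W = Q_H/COP_HP = 352/5.9326 = 59.3 kW.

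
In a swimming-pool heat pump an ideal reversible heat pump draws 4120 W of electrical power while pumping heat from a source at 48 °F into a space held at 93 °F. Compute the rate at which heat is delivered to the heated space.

Q̇_H ≈ 50600 W

T_H = 93 °F → (93 − 32) × 5/9 = 33.89 °C = 307.04 K.
T_C = 48 °F → (48 − 32) × 5/9 = 8.89 °C = 282.04 K.
COP_HP = T_H/(T_H − T_C) = 307.04/25.00 = 12.2816.
Q_H = COP_HP · W = 12.2816 × 4120 = 50600 W.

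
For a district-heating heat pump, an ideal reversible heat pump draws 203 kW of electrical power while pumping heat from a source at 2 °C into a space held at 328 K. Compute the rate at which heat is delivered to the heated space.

T_C = 2 °C → 2 + 273.15 = 275.15 K.
The Carnot heat-pump COP is COP_HP = T_H/(T_H − T_C) = 328.00/52.85 = 6.2062.
Q_H = COP_HP · W = 6.2062 × 203 = 1260 kW.

Q̇_H ≈ 1260 kW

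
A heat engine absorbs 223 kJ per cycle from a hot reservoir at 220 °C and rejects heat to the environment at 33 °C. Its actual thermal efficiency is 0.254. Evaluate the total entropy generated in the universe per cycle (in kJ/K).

ΔS_univ ≈ 0.09119 kJ/K

T_H = 220 °C → 220 + 273.15 = 493.15 K.
T_C = 33 °C → 33 + 273.15 = 306.15 K.
W = η·Q_H = 0.254 × 223 = 56.64 kJ, so Q_C = Q_H − W = 166.4 kJ.
Reservoir entropy changes: ΔS_H = −Q_H/T_H = −223/493.15 = -0.4522 kJ/K and ΔS_C = +Q_C/T_C = 166.4/306.15 = 0.5434 kJ/K.
ΔS_univ = −Q_H/T_H + Q_C/T_C = 0.09119 kJ/K (> 0, since η = 0.254 < η_Carnot = 0.379).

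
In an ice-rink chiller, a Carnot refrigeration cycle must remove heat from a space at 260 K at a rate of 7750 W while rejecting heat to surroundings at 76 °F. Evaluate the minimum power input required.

T_H = 76 °F → (76 − 32) × 5/9 = 24.44 °C = 297.59 K.
COP_R = T_C/(T_H − T_C) = 260.00/37.59 = 6.9159.
W = Q_C/COP_R = 7750/6.9159 = 1120 W.

Ẇ_in ≈ 1120 W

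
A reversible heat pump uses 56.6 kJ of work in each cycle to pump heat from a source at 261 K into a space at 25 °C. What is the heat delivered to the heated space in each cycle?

T_H = 25 °C → 25 + 273.15 = 298.15 K.
Reversible heating COP: COP_HP = T_H/(T_H − T_C) = 298.15/37.15 = 8.0256.
Q_H = COP_HP · W = 8.0256 × 56.6 = 454 kJ.

Q_H ≈ 454 kJ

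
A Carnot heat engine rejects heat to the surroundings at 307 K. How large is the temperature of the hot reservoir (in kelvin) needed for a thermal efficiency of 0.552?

T_H ≈ 685 K

From η = 1 − T_C/T_H, solving for T_H gives T_H = T_C/(1 − η) = 307.00/(1 − 0.552) = 685 K.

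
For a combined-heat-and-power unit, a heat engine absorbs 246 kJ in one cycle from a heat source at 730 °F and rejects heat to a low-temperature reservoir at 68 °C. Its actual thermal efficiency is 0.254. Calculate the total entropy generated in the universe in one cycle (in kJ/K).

T_H = 730 °F → (730 − 32) × 5/9 = 387.78 °C = 660.93 K.
T_C = 68 °C → 68 + 273.15 = 341.15 K.
W = η·Q_H = 0.254 × 246 = 62.48 kJ, so Q_C = Q_H − W = 183.5 kJ.
Entropy balance on the reservoirs: −Q_H/T_H = -0.3722 kJ/K, +Q_C/T_C = 0.5379 kJ/K.
ΔS_univ = −Q_H/T_H + Q_C/T_C = 0.166 kJ/K (> 0, since η = 0.254 < η_Carnot = 0.484).

ΔS_univ ≈ 0.166 kJ/K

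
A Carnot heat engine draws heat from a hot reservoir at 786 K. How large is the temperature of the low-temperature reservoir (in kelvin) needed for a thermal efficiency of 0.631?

From η = 1 − T_C/T_H, T_C = T_H·(1 − η) = 786.00 × (1 − 0.631) = 290 K.

T_C ≈ 290 K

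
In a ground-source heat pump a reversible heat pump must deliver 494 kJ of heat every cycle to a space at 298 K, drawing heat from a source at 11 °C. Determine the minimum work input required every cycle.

W_in ≈ 23.0 kJ

T_C = 11 °C → 11 + 273.15 = 284.15 K.
COP_HP = T_H/(T_H − T_C) = 298.00/13.85 = 21.5162.
W = Q_H/COP_HP = 494/21.5162 = 23.0 kJ.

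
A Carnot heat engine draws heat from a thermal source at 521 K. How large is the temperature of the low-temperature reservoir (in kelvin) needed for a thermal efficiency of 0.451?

T_C ≈ 286 K

From η = 1 − T_C/T_H, T_C = T_H·(1 − η) = 521.00 × (1 − 0.451) = 286 K.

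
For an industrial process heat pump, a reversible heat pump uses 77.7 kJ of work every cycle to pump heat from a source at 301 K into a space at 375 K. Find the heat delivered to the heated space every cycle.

Q_H ≈ 394 kJ

For a reversible heat pump, COP_HP = T_H/(T_H − T_C) = 375.00/74.00 = 5.0676.
Q_H = COP_HP · W = 5.0676 × 77.7 = 394 kJ.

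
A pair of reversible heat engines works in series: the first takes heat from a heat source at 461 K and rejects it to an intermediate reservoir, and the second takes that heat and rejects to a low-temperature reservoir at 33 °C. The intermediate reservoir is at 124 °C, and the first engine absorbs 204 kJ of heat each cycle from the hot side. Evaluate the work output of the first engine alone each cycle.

T_C = 33 °C → 33 + 273.15 = 306.15 K.
T_m = 124 °C → 124 + 273.15 = 397.15 K.
First-stage efficiency η₁ = 1 − T_m/T_H = 1 − 397.15/461.00 = 0.1385.
W₁ = η₁·Q_H = 0.1385 × 204 = 28.3 kJ.

W₁ ≈ 28.3 kJ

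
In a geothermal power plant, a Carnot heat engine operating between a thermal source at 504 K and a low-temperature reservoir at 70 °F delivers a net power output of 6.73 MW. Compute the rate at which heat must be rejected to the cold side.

Q̇_C ≈ 9.442 MW

T_C = 70 °F → (70 − 32) × 5/9 = 21.11 °C = 294.26 K.
Since the cycle is reversible, η = 1 − T_C/T_H = 1 − 294.26/504.00 = 0.4161.
Since Q_C/Q_H = T_C/T_H and Q_H = W/η, Q_C = W·T_C/(T_H − T_C) = 6.73 × 294.26/209.74 = 9.442 MW.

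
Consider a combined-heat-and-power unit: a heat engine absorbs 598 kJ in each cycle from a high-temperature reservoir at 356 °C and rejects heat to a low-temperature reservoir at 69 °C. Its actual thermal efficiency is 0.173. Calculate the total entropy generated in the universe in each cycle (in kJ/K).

ΔS_univ ≈ 0.495 kJ/K

T_H = 356 °C → 356 + 273.15 = 629.15 K.
T_C = 69 °C → 69 + 273.15 = 342.15 K.
W = η·Q_H = 0.173 × 598 = 103.5 kJ, so Q_C = Q_H − W = 494.5 kJ.
The hot reservoir loses entropy Q_H/T_H = 598/629.15 = 0.9505 kJ/K; the cold reservoir gains Q_C/T_C = 494.5/342.15 = 1.445 kJ/K.
ΔS_univ = −Q_H/T_H + Q_C/T_C = 0.495 kJ/K (> 0, since η = 0.173 < η_Carnot = 0.456).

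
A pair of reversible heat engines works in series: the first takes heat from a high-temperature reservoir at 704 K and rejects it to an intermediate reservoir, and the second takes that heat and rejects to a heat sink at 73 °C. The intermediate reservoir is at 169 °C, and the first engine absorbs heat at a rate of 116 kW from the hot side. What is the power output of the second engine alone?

Ẇ₂ ≈ 15.8 kW

T_C = 73 °C → 73 + 273.15 = 346.15 K.
T_m = 169 °C → 169 + 273.15 = 442.15 K.
Heat entering the second stage: Q_m = Q_H·(T_m/T_H) = 116 × 442.15/704.00 = 72.9 kW.
Second-stage efficiency η₂ = 1 − T_C/T_m = 1 − 346.15/442.15 = 0.2171, so W₂ = η₂·Q_m = 15.8 kW.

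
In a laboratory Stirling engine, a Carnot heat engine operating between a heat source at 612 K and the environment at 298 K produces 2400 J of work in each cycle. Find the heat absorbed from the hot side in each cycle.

Q_H ≈ 4680 J

The Carnot efficiency is η = 1 − T_C/T_H = 1 − 298.00/612.00 = 0.5131.
Q_H = W/η = 2400/0.5131 = 4680 J.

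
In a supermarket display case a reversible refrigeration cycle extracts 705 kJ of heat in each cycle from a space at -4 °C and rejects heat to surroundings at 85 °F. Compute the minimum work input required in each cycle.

T_H = 85 °F → (85 − 32) × 5/9 = 29.44 °C = 302.59 K.
T_C = -4 °C → -4 + 273.15 = 269.15 K.
Carnot COP: COP_R = T_C/(T_H − T_C) = 269.15/33.44 = 8.0477.
W = Q_C/COP_R = 705/8.0477 = 87.6 kJ.

W_in ≈ 87.6 kJ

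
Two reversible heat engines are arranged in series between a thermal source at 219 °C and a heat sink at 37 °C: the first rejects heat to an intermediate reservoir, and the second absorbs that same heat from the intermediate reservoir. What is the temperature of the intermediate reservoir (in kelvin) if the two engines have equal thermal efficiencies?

T_m ≈ 391 K

T_H = 219 °C → 219 + 273.15 = 492.15 K.
T_C = 37 °C → 37 + 273.15 = 310.15 K.
Equal efficiencies require 1 − T_m/T_H = 1 − T_C/T_m, i.e. T_m/T_H = T_C/T_m, so T_m = √(T_H·T_C) = √(492.15 × 310.15) = 391 K.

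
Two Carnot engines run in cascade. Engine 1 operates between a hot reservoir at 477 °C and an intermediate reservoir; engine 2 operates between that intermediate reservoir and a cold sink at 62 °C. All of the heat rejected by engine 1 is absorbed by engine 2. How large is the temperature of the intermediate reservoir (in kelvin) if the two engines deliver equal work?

T_H = 477 °C → 477 + 273.15 = 750.15 K.
T_C = 62 °C → 62 + 273.15 = 335.15 K.
For reversible stages Q_m = Q_H·(T_m/T_H). Setting W₁ = Q_H(1 − T_m/T_H) equal to W₂ = Q_m(1 − T_C/T_m) = Q_H·(T_m − T_C)/T_H gives T_H − T_m = T_m − T_C, so T_m = (T_H + T_C)/2 = (750.15 + 335.15)/2 = 543 K.

T_m ≈ 543 K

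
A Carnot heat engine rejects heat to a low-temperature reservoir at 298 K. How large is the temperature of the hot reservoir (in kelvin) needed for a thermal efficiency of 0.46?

From η = 1 − T_C/T_H, solving for T_H gives T_H = T_C/(1 − η) = 298.00/(1 − 0.46) = 552 K.

T_H ≈ 552 K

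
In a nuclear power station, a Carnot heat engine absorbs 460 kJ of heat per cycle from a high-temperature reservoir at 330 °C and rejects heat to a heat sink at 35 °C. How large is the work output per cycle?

W ≈ 225.0 kJ

T_H = 330 °C → 330 + 273.15 = 603.15 K.
T_C = 35 °C → 35 + 273.15 = 308.15 K.
For a reversible engine, η = 1 − T_C/T_H = 1 − 308.15/603.15 = 0.4891.
W = η·Q_H = 0.4891 × 460 = 225.0 kJ.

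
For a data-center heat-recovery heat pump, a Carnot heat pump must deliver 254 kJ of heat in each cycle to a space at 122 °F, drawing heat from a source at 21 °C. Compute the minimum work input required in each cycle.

W_in ≈ 22.8 kJ

T_H = 122 °F → (122 − 32) × 5/9 = 50.00 °C = 323.15 K.
T_C = 21 °C → 21 + 273.15 = 294.15 K.
The Carnot heat-pump COP is COP_HP = T_H/(T_H − T_C) = 323.15/29.00 = 11.1431.
W = Q_H/COP_HP = 254/11.1431 = 22.8 kJ.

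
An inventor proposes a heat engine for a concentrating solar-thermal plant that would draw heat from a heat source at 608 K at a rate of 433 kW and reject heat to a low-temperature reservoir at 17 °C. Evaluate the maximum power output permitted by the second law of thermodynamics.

T_C = 17 °C → 17 + 273.15 = 290.15 K.
By the Carnot theorem, η_max = 1 − T_C/T_H = 1 − 290.15/608.00 = 0.5228.
W_max = η_max · Q_H = 0.5228 × 433 = 226.4 kW.

Ẇ_max ≈ 226.4 kW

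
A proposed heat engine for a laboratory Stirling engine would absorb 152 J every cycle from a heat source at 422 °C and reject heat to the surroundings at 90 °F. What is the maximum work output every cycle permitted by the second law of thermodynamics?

W_max ≈ 85.23 J

T_H = 422 °C → 422 + 273.15 = 695.15 K.
T_C = 90 °F → (90 − 32) × 5/9 = 32.22 °C = 305.37 K.
No engine can exceed the Carnot limit: η_max = 1 − T_C/T_H = 1 − 305.37/695.15 = 0.5607.
W_max = η_max · Q_H = 0.5607 × 152 = 85.23 J.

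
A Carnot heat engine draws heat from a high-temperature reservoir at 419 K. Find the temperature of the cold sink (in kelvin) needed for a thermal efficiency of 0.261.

T_C ≈ 309.6 K

From η = 1 − T_C/T_H, T_C = T_H·(1 − η) = 419.00 × (1 − 0.261) = 309.6 K.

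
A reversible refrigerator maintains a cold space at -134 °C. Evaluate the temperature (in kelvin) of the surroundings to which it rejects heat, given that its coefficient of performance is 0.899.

T_C = -134 °C → -134 + 273.15 = 139.15 K.
COP_R = T_C/(T_H − T_C) ⇒ T_H = T_C·(1 + 1/COP_R) = 139.15 × (1 + 1/0.899) = 294 K.

T_H ≈ 294 K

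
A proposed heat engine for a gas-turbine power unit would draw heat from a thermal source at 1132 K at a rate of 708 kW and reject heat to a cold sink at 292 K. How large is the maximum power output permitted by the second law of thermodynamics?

By the Carnot theorem, η_max = 1 − T_C/T_H = 1 − 292.00/1132.00 = 0.7420.
W_max = η_max · Q_H = 0.7420 × 708 = 525.4 kW.

Ẇ_max ≈ 525.4 kW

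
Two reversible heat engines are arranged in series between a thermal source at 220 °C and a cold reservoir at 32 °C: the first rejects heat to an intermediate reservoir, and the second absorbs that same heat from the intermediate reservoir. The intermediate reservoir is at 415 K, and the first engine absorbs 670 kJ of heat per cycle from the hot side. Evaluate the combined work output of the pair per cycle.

W_total ≈ 255.4 kJ

T_H = 220 °C → 220 + 273.15 = 493.15 K.
T_C = 32 °C → 32 + 273.15 = 305.15 K.
Two reversible stages in series are equivalent to a single Carnot engine between T_H and T_C, so η_total = 1 − T_C/T_H = 1 − 305.15/493.15 = 0.3812.
W_total = η_total · Q_H = 0.3812 × 670 = 255.4 kJ.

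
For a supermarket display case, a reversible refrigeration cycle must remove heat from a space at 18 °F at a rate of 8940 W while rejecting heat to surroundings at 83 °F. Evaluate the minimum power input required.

Ẇ_in ≈ 1220 W

T_H = 83 °F → (83 − 32) × 5/9 = 28.33 °C = 301.48 K.
T_C = 18 °F → (18 − 32) × 5/9 = -7.78 °C = 265.37 K.
COP_R = T_C/(T_H − T_C) = 265.37/36.11 = 7.3488.
W = Q_C/COP_R = 8940/7.3488 = 1220 W.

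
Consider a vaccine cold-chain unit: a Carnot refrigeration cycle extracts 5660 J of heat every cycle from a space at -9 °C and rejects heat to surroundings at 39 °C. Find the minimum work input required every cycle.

T_H = 39 °C → 39 + 273.15 = 312.15 K.
T_C = -9 °C → -9 + 273.15 = 264.15 K.
For a reversible refrigerator, COP_R = T_C/(T_H − T_C) = 264.15/48.00 = 5.5031.
W = Q_C/COP_R = 5660/5.5031 = 1030 J.

W_in ≈ 1030 J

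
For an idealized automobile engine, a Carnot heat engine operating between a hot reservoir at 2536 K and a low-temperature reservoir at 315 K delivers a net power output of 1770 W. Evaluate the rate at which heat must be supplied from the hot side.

Q̇_H ≈ 2020 W

For a reversible engine, η = 1 − T_C/T_H = 1 − 315.00/2536.00 = 0.8758.
Q_H = W/η = 1770/0.8758 = 2020 W.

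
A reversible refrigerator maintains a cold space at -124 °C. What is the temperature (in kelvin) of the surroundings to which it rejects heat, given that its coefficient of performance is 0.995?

T_H ≈ 299 K

T_C = -124 °C → -124 + 273.15 = 149.15 K.
COP_R = T_C/(T_H − T_C) ⇒ T_H = T_C·(1 + 1/COP_R) = 149.15 × (1 + 1/0.995) = 299 K.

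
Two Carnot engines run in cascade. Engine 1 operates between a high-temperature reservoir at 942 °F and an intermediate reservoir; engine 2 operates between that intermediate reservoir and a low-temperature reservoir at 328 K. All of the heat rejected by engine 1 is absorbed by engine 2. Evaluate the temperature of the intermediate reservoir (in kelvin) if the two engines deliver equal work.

T_m ≈ 553 K

T_H = 942 °F → (942 − 32) × 5/9 = 505.56 °C = 778.71 K.
For reversible stages Q_m = Q_H·(T_m/T_H). Setting W₁ = Q_H(1 − T_m/T_H) equal to W₂ = Q_m(1 − T_C/T_m) = Q_H·(T_m − T_C)/T_H gives T_H − T_m = T_m − T_C, so T_m = (T_H + T_C)/2 = (778.71 + 328.00)/2 = 553 K.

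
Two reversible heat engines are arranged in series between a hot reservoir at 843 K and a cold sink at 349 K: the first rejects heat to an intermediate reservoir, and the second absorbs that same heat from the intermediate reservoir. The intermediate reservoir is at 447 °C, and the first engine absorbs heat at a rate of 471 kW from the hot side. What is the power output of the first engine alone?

T_m = 447 °C → 447 + 273.15 = 720.15 K.
First-stage efficiency η₁ = 1 − T_m/T_H = 1 − 720.15/843.00 = 0.1457.
W₁ = η₁·Q_H = 0.1457 × 471 = 68.6 kW.

Ẇ₁ ≈ 68.6 kW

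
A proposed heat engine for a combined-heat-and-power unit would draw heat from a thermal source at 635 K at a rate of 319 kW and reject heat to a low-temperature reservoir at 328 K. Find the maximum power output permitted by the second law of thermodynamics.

Ẇ_max ≈ 154.2 kW

No engine can exceed the Carnot limit: η_max = 1 − T_C/T_H = 1 − 328.00/635.00 = 0.4835.
W_max = η_max · Q_H = 0.4835 × 319 = 154.2 kW.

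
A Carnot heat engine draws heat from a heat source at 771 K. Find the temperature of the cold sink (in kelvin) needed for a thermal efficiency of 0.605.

T_C ≈ 305 K

From η = 1 − T_C/T_H, T_C = T_H·(1 − η) = 771.00 × (1 − 0.605) = 305 K.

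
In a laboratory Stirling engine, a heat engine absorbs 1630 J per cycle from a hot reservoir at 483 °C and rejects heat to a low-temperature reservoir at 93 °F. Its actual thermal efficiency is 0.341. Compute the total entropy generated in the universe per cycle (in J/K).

ΔS_univ ≈ 1.34 J/K

T_H = 483 °C → 483 + 273.15 = 756.15 K.
T_C = 93 °F → (93 − 32) × 5/9 = 33.89 °C = 307.04 K.
W = η·Q_H = 0.341 × 1630 = 555.8 J, so Q_C = Q_H − W = 1074 J.
Entropy balance on the reservoirs: −Q_H/T_H = -2.156 J/K, +Q_C/T_C = 3.498 J/K.
ΔS_univ = −Q_H/T_H + Q_C/T_C = 1.34 J/K (> 0, since η = 0.341 < η_Carnot = 0.594).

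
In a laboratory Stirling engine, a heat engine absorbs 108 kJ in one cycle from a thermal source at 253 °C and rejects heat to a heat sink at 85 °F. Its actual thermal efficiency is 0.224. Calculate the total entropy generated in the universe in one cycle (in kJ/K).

T_H = 253 °C → 253 + 273.15 = 526.15 K.
T_C = 85 °F → (85 − 32) × 5/9 = 29.44 °C = 302.59 K.
W = η·Q_H = 0.224 × 108 = 24.19 kJ, so Q_C = Q_H − W = 83.81 kJ.
The hot reservoir loses entropy Q_H/T_H = 108/526.15 = 0.2053 kJ/K; the cold reservoir gains Q_C/T_C = 83.81/302.59 = 0.2770 kJ/K.
ΔS_univ = −Q_H/T_H + Q_C/T_C = 0.0717 kJ/K (> 0, since η = 0.224 < η_Carnot = 0.425).

ΔS_univ ≈ 0.0717 kJ/K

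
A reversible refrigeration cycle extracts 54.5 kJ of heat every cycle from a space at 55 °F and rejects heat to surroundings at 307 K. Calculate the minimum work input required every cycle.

T_C = 55 °F → (55 − 32) × 5/9 = 12.78 °C = 285.93 K.
Carnot COP: COP_R = T_C/(T_H − T_C) = 285.93/21.07 = 13.5689.
W = Q_C/COP_R = 54.5/13.5689 = 4.02 kJ.

W_in ≈ 4.02 kJ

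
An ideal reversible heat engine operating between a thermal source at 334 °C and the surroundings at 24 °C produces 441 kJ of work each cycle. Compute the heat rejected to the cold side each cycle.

T_H = 334 °C → 334 + 273.15 = 607.15 K.
T_C = 24 °C → 24 + 273.15 = 297.15 K.
Since the cycle is reversible, η = 1 − T_C/T_H = 1 − 297.15/607.15 = 0.5106.
Since Q_C/Q_H = T_C/T_H and Q_H = W/η, Q_C = W·T_C/(T_H − T_C) = 441 × 297.15/310.00 = 423 kJ.

Q_C ≈ 423 kJ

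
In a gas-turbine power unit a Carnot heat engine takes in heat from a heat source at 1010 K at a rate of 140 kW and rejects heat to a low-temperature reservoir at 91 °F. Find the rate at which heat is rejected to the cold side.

T_C = 91 °F → (91 − 32) × 5/9 = 32.78 °C = 305.93 K.
Carnot efficiency: η = 1 − T_C/T_H = 1 − 305.93/1010.00 = 0.6971.
For a reversible cycle Q_C/Q_H = T_C/T_H, so Q_C = 140 × 305.93/1010.00 = 42.41 kW.

Q̇_C ≈ 42.41 kW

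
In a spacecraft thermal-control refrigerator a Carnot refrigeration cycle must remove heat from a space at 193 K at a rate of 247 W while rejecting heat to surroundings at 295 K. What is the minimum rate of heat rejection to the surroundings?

For a reversible cycle Q_H/Q_C = T_H/T_C, so Q_H = Q_C·T_H/T_C = 247 × 295.00/193.00 = 378 W.

Q̇_H ≈ 378 W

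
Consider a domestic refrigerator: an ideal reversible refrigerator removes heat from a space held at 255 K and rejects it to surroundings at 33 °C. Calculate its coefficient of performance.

COP_R ≈ 4.99

T_H = 33 °C → 33 + 273.15 = 306.15 K.
The reversible coefficient of performance is COP_R = T_C/(T_H − T_C) = 255.00/(306.15 − 255.00) = 4.99.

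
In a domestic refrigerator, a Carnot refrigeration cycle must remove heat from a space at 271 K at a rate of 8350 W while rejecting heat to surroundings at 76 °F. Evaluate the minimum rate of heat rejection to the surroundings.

T_H = 76 °F → (76 − 32) × 5/9 = 24.44 °C = 297.59 K.
For a reversible cycle Q_H/Q_C = T_H/T_C, so Q_H = Q_C·T_H/T_C = 8350 × 297.59/271.00 = 9170 W.

Q̇_H ≈ 9170 W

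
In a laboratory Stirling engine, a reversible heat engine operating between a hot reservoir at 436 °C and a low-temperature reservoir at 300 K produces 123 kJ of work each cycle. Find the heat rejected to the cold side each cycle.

T_H = 436 °C → 436 + 273.15 = 709.15 K.
η_rev = 1 − T_C/T_H = 1 − 300.00/709.15 = 0.5770.
Since Q_C/Q_H = T_C/T_H and Q_H = W/η, Q_C = W·T_C/(T_H − T_C) = 123 × 300.00/409.15 = 90.2 kJ.

Q_C ≈ 90.2 kJ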